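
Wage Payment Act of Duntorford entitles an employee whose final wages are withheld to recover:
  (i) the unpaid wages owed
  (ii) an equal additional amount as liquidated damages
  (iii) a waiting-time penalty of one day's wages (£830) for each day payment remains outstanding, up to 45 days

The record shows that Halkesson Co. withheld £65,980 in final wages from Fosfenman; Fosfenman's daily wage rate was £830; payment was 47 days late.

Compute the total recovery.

Liquidated damages (equal amount): £65,980
Penalty days: min(47, 45) = 45
Waiting-time penalty: 45 × £830 = £37,350
Total award: £65,980 + £65,980 + £37,350 = £169,310

£169,310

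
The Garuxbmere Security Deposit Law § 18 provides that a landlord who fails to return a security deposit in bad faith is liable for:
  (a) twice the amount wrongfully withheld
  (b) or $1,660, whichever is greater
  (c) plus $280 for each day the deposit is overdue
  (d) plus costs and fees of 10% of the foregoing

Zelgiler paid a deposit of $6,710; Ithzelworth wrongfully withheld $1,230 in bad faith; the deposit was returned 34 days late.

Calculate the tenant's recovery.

$13,178

Doubled: 2 × $1,230 = $2,460
Minimum $1,660: $2,460 meets the minimum, no increase.
Late-return penalty: 34 × $280 = $9,520
Damages plus late penalty: $2,460 + $9,520 = $11,980
Costs and fees: 10% of $11,980 = $1,198
Total recovery: $11,980 + $1,198 = $13,178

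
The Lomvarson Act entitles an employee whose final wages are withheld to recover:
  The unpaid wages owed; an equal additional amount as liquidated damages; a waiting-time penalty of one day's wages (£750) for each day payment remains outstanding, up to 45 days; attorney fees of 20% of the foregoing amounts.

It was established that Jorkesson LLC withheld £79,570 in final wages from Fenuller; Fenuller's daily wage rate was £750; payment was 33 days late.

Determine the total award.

£220,668

Liquidated damages (equal amount): £79,570
Penalty days: min(33, 45) = 33
Waiting-time penalty: 33 × £750 = £24,750
Subtotal: £79,570 + £79,570 + £24,750 = £183,890
Attorney fees: 20% of £183,890 = £36,778
Total award: £183,890 + £36,778 = £220,668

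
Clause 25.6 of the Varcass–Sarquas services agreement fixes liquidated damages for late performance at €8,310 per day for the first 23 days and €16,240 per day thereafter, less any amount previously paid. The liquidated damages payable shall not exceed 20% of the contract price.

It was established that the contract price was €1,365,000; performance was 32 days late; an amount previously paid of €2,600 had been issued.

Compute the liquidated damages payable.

Liquidated damages: €273,000

First 23 days: 23 × €8,310 = €191,130
Remaining days: (32 − 23) × €16,240 = €146,160
Accrued per-day damages: €191,130 + €146,160 = €337,290
Less amount previously paid: €337,290 − €2,600 = €334,690
Cap: 20% of €1,365,000 = €273,000
Cap at €273,000: €334,690 exceeds the cap → €273,000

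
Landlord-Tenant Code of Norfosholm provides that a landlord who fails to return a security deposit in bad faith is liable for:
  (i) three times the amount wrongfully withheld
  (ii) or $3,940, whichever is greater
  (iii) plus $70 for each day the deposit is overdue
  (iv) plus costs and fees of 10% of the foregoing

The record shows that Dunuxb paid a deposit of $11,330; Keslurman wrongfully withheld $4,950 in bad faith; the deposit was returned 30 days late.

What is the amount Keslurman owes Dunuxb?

$18,645

Trebled: 3 × $4,950 = $14,850
Minimum $3,940: $14,850 meets the minimum, no increase.
Late-return penalty: 30 × $70 = $2,100
Damages plus late penalty: $14,850 + $2,100 = $16,950
Costs and fees: 10% of $16,950 = $1,695
Total recovery: $16,950 + $1,695 = $18,645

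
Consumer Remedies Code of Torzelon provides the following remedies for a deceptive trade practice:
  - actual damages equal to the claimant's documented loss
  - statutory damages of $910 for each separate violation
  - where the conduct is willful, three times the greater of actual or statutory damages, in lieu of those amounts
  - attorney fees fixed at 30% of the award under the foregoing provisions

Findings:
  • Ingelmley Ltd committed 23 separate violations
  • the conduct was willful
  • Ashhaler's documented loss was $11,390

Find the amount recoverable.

Statutory damages: 23 × $910 = $20,930
Greater of actual damages ($11,390) or statutory damages ($20,930): $20,930
Trebled: 3 × $20,930 = $62,790
Attorney fees: 30% of $62,790 = $18,837
Total recovery: $62,790 + $18,837 = $81,627

$81,627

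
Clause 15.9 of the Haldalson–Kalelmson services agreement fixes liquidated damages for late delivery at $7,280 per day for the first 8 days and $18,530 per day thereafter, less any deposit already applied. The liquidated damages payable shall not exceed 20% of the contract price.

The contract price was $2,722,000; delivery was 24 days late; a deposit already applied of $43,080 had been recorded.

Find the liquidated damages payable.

First 8 days: 8 × $7,280 = $58,240
Remaining days: (24 − 8) × $18,530 = $296,480
Accrued per-day damages: $58,240 + $296,480 = $354,720
Less deposit already applied: $354,720 − $43,080 = $311,640
Cap: 20% of $2,722,000 = $544,400
Cap at $544,400: $311,640 is within the cap, no reduction.

$311,640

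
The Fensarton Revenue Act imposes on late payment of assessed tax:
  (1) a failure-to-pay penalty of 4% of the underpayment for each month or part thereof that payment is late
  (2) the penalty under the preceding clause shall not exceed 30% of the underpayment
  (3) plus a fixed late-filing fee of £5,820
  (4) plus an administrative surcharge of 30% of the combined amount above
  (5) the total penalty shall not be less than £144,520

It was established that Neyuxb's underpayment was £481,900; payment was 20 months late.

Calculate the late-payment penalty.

£195,507

Accrued rate: 4% × 20 = 80%, capped at 30% → 30%
Failure-to-pay penalty: 30% of £481,900 = £144,570
Penalty before surcharge: £144,570 + £5,820 = £150,390
Administrative surcharge: 30% of £150,390 = £45,117
Total penalty: £150,390 + £45,117 = £195,507
Minimum £144,520: £195,507 meets the minimum, no increase.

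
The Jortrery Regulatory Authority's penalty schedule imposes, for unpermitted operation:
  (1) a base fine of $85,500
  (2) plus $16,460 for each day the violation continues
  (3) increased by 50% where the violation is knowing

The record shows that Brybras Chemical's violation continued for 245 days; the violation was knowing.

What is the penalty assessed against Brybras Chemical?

$6,177,300

Per-day component: 245 × $16,460 = $4,032,700
Base plus per-day: $85,500 + $4,032,700 = $4,118,200
Enhancement: 50% of $4,118,200 = $2,059,100
Enhanced fine: $4,118,200 + $2,059,100 = $6,177,300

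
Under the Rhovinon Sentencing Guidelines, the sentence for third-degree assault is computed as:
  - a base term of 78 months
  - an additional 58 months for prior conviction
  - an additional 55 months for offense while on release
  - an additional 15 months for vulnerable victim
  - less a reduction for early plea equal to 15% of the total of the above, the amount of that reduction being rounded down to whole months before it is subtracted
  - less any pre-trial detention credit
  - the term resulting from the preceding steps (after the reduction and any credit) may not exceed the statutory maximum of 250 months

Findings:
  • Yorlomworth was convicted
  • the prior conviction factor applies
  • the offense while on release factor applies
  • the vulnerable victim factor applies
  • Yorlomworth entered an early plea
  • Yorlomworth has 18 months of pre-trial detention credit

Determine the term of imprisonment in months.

158 months

Prior conviction enhancement: +58 months
Offense while on release enhancement: +55 months
Vulnerable victim enhancement: +15 months
Adjusted term: 78 months + 58 months + 55 months + 15 months = 206 months
Early plea reduction: 15% of 206 months = 30 months (rounded down)
After reduction: 206 − 30 = 176 months
Less pre-trial detention credit: 176 months − 18 months = 158 months
Cap at 250 months: 158 months is within the cap, no reduction.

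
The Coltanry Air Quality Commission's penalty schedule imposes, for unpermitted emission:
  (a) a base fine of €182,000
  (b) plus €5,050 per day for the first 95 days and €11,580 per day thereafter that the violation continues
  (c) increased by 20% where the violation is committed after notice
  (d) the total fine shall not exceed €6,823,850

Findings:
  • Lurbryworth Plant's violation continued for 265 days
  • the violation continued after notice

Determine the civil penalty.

First 95 days: 95 × €5,050 = €479,750
Remaining days: (265 − 95) × €11,580 = €1,968,600
Per-day component: €479,750 + €1,968,600 = €2,448,350
Base plus per-day: €182,000 + €2,448,350 = €2,630,350
Enhancement: 20% of €2,630,350 = €526,070
Enhanced fine: €2,630,350 + €526,070 = €3,156,420
Cap at €6,823,850: €3,156,420 is within the cap, no reduction.

€3,156,420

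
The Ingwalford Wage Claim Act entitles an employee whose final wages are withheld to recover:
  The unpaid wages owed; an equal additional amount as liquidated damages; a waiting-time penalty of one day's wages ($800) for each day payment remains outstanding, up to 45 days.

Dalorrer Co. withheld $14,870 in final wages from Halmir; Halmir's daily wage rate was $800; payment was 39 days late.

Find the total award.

Liquidated damages (equal amount): $14,870
Penalty days: min(39, 45) = 39
Waiting-time penalty: 39 × $800 = $31,200
Total award: $14,870 + $14,870 + $31,200 = $60,940

$60,940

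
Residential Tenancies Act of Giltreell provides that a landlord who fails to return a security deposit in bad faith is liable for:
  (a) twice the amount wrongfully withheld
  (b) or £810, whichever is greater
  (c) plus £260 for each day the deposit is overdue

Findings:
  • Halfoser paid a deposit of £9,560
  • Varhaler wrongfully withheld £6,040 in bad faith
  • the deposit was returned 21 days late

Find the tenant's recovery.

£17,540

Doubled: 2 × £6,040 = £12,080
Minimum £810: £12,080 meets the minimum, no increase.
Late-return penalty: 21 × £260 = £5,460
Damages plus late penalty: £12,080 + £5,460 = £17,540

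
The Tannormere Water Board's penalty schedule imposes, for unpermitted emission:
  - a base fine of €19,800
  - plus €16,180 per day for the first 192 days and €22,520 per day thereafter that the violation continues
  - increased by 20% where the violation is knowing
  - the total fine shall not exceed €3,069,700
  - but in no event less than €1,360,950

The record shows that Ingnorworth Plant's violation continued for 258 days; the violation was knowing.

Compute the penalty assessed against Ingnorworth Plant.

€3,069,700

First 192 days: 192 × €16,180 = €3,106,560
Remaining days: (258 − 192) × €22,520 = €1,486,320
Per-day component: €3,106,560 + €1,486,320 = €4,592,880
Base plus per-day: €19,800 + €4,592,880 = €4,612,680
Enhancement: 20% of €4,612,680 = €922,536
Enhanced fine: €4,612,680 + €922,536 = €5,535,216
Cap at €3,069,700: €5,535,216 exceeds the cap → €3,069,700
Minimum €1,360,950: €3,069,700 meets the minimum, no increase.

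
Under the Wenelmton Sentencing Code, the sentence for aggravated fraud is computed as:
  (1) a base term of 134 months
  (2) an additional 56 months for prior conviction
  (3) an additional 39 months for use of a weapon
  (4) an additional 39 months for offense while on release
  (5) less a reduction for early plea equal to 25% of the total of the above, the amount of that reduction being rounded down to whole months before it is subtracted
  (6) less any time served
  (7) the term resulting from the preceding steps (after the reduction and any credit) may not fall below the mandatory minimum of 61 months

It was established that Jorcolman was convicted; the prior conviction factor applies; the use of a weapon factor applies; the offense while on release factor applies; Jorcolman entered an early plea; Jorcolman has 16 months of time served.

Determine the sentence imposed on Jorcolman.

185 months

Prior conviction enhancement: +56 months
Use of a weapon enhancement: +39 months
Offense while on release enhancement: +39 months
Adjusted term: 134 months + 56 months + 39 months + 39 months = 268 months
Early plea reduction: 25% of 268 months = 67 months (rounded down)
After reduction: 268 − 67 = 201 months
Less time served: 201 months − 16 months = 185 months
Minimum 61 months: 185 months meets the minimum, no increase.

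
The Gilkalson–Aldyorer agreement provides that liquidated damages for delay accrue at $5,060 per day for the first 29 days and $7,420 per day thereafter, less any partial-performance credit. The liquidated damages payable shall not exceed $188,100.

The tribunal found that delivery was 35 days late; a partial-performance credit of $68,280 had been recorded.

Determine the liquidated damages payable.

First 29 days: 29 × $5,060 = $146,740
Remaining days: (35 − 29) × $7,420 = $44,520
Accrued per-day damages: $146,740 + $44,520 = $191,260
Less partial-performance credit: $191,260 − $68,280 = $122,980
Cap at $188,100: $122,980 is within the cap, no reduction.

Liquidated damages: $122,980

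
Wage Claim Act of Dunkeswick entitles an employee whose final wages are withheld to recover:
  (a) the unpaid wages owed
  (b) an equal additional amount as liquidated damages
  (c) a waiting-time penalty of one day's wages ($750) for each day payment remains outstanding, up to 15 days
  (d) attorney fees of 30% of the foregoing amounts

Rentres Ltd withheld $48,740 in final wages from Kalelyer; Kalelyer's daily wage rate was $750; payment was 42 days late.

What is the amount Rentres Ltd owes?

Total award: $141,349

Liquidated damages (equal amount): $48,740
Penalty days: min(42, 15) = 15
Waiting-time penalty: 15 × $750 = $11,250
Subtotal: $48,740 + $48,740 + $11,250 = $108,730
Attorney fees: 30% of $108,730 = $32,619
Total award: $108,730 + $32,619 = $141,349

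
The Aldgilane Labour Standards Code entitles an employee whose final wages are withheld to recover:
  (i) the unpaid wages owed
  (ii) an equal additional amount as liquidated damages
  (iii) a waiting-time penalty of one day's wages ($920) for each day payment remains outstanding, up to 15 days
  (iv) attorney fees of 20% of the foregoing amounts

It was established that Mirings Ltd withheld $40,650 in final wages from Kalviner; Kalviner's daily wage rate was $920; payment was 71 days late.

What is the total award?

Liquidated damages (equal amount): $40,650
Penalty days: min(71, 15) = 15
Waiting-time penalty: 15 × $920 = $13,800
Subtotal: $40,650 + $40,650 + $13,800 = $95,100
Attorney fees: 20% of $95,100 = $19,020
Total award: $95,100 + $19,020 = $114,120

Total award: $114,120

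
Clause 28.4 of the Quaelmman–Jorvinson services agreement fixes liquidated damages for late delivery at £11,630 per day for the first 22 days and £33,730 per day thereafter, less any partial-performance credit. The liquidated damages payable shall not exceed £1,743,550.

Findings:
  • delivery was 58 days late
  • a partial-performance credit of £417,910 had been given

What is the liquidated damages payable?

£1,052,230

First 22 days: 22 × £11,630 = £255,860
Remaining days: (58 − 22) × £33,730 = £1,214,280
Accrued per-day damages: £255,860 + £1,214,280 = £1,470,140
Less partial-performance credit: £1,470,140 − £417,910 = £1,052,230
Cap at £1,743,550: £1,052,230 is within the cap, no reduction.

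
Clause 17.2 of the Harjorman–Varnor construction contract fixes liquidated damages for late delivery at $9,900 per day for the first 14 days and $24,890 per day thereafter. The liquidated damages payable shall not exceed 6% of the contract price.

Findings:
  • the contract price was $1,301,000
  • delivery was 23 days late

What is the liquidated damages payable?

First 14 days: 14 × $9,900 = $138,600
Remaining days: (23 − 14) × $24,890 = $224,010
Accrued per-day damages: $138,600 + $224,010 = $362,610
Cap: 6% of $1,301,000 = $78,060
Cap at $78,060: $362,610 exceeds the cap → $78,060

$78,060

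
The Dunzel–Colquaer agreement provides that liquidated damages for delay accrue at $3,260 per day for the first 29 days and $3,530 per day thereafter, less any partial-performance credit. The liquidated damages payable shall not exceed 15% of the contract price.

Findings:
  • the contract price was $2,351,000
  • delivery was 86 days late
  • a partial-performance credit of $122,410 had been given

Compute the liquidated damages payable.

First 29 days: 29 × $3,260 = $94,540
Remaining days: (86 − 29) × $3,530 = $201,210
Accrued per-day damages: $94,540 + $201,210 = $295,750
Less partial-performance credit: $295,750 − $122,410 = $173,340
Cap: 15% of $2,351,000 = $352,650
Cap at $352,650: $173,340 is within the cap, no reduction.

$173,340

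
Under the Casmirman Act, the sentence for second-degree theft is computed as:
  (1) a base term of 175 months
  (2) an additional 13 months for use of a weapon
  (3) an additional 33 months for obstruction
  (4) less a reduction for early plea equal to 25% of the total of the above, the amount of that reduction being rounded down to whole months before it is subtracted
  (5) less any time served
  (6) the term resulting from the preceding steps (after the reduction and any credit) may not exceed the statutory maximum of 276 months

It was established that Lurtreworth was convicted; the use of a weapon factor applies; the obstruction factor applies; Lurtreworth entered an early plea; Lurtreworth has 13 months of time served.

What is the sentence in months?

Use of a weapon enhancement: +13 months
Obstruction enhancement: +33 months
Adjusted term: 175 months + 13 months + 33 months = 221 months
Early plea reduction: 25% of 221 months = 55 months (rounded down)
After reduction: 221 − 55 = 166 months
Less time served: 166 months − 13 months = 153 months
Cap at 276 months: 153 months is within the cap, no reduction.

Sentence: 153 months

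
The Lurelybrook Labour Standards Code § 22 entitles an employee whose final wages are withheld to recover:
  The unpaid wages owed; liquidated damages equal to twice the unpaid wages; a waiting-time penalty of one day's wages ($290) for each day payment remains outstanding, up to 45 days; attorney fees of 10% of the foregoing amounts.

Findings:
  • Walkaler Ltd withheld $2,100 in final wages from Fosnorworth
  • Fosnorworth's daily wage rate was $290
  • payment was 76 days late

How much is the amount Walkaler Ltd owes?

Doubled: 2 × $2,100 = $4,200
Penalty days: min(76, 45) = 45
Waiting-time penalty: 45 × $290 = $13,050
Subtotal: $2,100 + $4,200 + $13,050 = $19,350
Attorney fees: 10% of $19,350 = $1,935
Total award: $19,350 + $1,935 = $21,285

$21,285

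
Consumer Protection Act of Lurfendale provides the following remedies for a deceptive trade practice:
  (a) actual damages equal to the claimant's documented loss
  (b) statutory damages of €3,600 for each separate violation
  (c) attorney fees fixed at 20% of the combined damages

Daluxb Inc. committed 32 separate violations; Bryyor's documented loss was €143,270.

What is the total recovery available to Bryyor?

€310,164

Statutory damages: 32 × €3,600 = €115,200
Combined damages: €143,270 + €115,200 = €258,470
Attorney fees: 20% of €258,470 = €51,694
Total recovery: €258,470 + €51,694 = €310,164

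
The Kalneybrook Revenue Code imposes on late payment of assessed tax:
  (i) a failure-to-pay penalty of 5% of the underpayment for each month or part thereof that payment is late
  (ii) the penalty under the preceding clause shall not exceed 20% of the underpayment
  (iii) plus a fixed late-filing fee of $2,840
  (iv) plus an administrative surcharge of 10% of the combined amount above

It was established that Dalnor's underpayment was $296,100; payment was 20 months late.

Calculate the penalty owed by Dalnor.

Accrued rate: 5% × 20 = 100%, capped at 20% → 20%
Failure-to-pay penalty: 20% of $296,100 = $59,220
Penalty before surcharge: $59,220 + $2,840 = $62,060
Administrative surcharge: 10% of $62,060 = $6,206
Total penalty: $62,060 + $6,206 = $68,266

$68,266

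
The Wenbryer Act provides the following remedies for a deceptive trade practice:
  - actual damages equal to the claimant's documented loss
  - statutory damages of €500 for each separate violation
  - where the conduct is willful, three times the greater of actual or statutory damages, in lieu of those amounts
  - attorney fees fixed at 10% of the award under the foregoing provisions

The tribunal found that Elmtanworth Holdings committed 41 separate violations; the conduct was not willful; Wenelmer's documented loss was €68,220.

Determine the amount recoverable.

Statutory damages: 41 × €500 = €20,500
Conduct not willful: the in-lieu enhancement does not apply.
Actual plus statutory damages: €68,220 + €20,500 = €88,720
Attorney fees: 10% of €88,720 = €8,872
Total recovery: €88,720 + €8,872 = €97,592

€97,592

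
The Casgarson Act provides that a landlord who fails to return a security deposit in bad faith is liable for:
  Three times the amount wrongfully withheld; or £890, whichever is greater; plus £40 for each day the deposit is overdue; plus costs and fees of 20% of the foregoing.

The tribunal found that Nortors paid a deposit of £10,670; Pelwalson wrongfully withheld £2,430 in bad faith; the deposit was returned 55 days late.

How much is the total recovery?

Trebled: 3 × £2,430 = £7,290
Minimum £890: £7,290 meets the minimum, no increase.
Late-return penalty: 55 × £40 = £2,200
Damages plus late penalty: £7,290 + £2,200 = £9,490
Costs and fees: 20% of £9,490 = £1,898
Total recovery: £9,490 + £1,898 = £11,388

£11,388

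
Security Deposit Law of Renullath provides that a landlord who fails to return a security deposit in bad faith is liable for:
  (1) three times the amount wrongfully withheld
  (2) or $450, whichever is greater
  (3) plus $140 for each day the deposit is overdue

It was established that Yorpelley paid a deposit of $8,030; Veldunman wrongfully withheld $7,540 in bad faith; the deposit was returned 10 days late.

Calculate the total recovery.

Trebled: 3 × $7,540 = $22,620
Minimum $450: $22,620 meets the minimum, no increase.
Late-return penalty: 10 × $140 = $1,400
Damages plus late penalty: $22,620 + $1,400 = $24,020

$24,020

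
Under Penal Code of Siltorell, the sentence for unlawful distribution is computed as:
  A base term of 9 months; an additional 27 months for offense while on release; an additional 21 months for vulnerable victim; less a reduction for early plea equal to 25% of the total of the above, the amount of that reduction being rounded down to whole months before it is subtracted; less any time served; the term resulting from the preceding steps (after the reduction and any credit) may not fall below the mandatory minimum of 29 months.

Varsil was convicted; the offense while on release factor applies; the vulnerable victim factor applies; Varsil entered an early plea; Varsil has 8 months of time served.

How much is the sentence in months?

Offense while on release enhancement: +27 months
Vulnerable victim enhancement: +21 months
Adjusted term: 9 months + 27 months + 21 months = 57 months
Early plea reduction: 25% of 57 months = 14 months (rounded down)
After reduction: 57 − 14 = 43 months
Less time served: 43 months − 8 months = 35 months
Minimum 29 months: 35 months meets the minimum, no increase.

35 months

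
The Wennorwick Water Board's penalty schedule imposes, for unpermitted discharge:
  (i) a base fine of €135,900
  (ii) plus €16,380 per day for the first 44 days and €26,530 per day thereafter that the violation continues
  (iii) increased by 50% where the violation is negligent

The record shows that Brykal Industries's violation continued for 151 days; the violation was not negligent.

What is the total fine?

First 44 days: 44 × €16,380 = €720,720
Remaining days: (151 − 44) × €26,530 = €2,838,710
Per-day component: €720,720 + €2,838,710 = €3,559,430
Base plus per-day: €135,900 + €3,559,430 = €3,695,330
The violation was not negligent: no 50% increase.

Civil penalty: €3,695,330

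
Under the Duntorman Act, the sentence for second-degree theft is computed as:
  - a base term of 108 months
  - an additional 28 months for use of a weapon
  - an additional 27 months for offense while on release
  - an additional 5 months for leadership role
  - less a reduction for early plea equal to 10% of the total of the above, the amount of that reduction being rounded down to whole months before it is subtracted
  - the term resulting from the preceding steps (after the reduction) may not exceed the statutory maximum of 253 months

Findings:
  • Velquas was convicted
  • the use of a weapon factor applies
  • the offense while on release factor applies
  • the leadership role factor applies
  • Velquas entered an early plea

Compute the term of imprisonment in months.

Sentence: 152 months

Use of a weapon enhancement: +28 months
Offense while on release enhancement: +27 months
Leadership role enhancement: +5 months
Adjusted term: 108 months + 28 months + 27 months + 5 months = 168 months
Early plea reduction: 10% of 168 months = 16 months (rounded down)
After reduction: 168 − 16 = 152 months
Cap at 253 months: 152 months is within the cap, no reduction.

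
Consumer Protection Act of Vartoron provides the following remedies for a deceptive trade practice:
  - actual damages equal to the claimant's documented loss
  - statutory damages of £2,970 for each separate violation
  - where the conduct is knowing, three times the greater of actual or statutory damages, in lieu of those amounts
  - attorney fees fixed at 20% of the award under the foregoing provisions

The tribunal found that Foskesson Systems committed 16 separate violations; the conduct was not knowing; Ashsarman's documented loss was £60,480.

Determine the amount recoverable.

£129,600

Statutory damages: 16 × £2,970 = £47,520
Conduct not knowing: the in-lieu enhancement does not apply.
Actual plus statutory damages: £60,480 + £47,520 = £108,000
Attorney fees: 20% of £108,000 = £21,600
Total recovery: £108,000 + £21,600 = £129,600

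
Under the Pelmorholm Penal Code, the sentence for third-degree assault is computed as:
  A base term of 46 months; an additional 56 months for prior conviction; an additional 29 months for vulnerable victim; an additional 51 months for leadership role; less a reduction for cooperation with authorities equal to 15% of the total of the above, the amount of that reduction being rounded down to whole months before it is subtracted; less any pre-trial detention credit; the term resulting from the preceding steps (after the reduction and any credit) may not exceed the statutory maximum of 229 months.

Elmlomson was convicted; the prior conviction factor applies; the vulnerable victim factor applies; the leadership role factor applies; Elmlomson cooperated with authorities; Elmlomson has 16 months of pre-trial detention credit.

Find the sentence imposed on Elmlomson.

Prior conviction enhancement: +56 months
Vulnerable victim enhancement: +29 months
Leadership role enhancement: +51 months
Adjusted term: 46 months + 56 months + 29 months + 51 months = 182 months
Cooperation with authorities reduction: 15% of 182 months = 27 months (rounded down)
After reduction: 182 − 27 = 155 months
Less pre-trial detention credit: 155 months − 16 months = 139 months
Cap at 229 months: 139 months is within the cap, no reduction.

139 months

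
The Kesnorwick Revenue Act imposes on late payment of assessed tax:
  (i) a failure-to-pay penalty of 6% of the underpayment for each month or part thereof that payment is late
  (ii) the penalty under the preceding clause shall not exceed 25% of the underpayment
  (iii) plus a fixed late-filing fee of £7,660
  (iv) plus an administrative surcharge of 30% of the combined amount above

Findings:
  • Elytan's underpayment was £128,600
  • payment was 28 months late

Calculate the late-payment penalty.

£51,753

Accrued rate: 6% × 28 = 168%, capped at 25% → 25%
Failure-to-pay penalty: 25% of £128,600 = £32,150
Penalty before surcharge: £32,150 + £7,660 = £39,810
Administrative surcharge: 30% of £39,810 = £11,943
Total penalty: £39,810 + £11,943 = £51,753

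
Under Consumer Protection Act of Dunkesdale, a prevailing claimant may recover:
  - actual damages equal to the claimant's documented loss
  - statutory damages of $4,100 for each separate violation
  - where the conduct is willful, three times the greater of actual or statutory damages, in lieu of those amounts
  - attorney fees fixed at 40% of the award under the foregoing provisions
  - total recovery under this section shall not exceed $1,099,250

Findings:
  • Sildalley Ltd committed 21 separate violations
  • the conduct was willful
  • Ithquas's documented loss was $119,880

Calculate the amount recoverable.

$503,496

Statutory damages: 21 × $4,100 = $86,100
Greater of actual damages ($119,880) or statutory damages ($86,100): $119,880
Trebled: 3 × $119,880 = $359,640
Attorney fees: 40% of $359,640 = $143,856
Total before cap: $359,640 + $143,856 = $503,496
Cap at $1,099,250: $503,496 is within the cap, no reduction.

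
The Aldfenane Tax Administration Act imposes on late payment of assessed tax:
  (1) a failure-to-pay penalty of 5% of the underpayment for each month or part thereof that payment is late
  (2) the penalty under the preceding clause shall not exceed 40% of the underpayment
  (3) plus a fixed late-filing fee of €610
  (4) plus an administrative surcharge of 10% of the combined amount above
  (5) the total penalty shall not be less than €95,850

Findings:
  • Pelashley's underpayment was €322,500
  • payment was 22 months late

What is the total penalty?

Accrued rate: 5% × 22 = 110%, capped at 40% → 40%
Failure-to-pay penalty: 40% of €322,500 = €129,000
Penalty before surcharge: €129,000 + €610 = €129,610
Administrative surcharge: 10% of €129,610 = €12,961
Total penalty: €129,610 + €12,961 = €142,571
Minimum €95,850: €142,571 meets the minimum, no increase.

€142,571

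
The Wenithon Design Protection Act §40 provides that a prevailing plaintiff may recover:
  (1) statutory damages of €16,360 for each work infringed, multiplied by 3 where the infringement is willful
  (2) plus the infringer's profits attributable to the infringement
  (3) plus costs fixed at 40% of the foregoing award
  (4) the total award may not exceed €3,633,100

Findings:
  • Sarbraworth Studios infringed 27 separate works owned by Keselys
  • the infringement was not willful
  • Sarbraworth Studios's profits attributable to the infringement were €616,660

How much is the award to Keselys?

€1,481,732

Statutory damages: 27 × €16,360 = €441,720
Infringement not willful: no ×3 enhancement.
Combined award: €441,720 + €616,660 = €1,058,380
Costs: 40% of €1,058,380 = €423,352
Award plus costs: €1,058,380 + €423,352 = €1,481,732
Cap at €3,633,100: €1,481,732 is within the cap, no reduction.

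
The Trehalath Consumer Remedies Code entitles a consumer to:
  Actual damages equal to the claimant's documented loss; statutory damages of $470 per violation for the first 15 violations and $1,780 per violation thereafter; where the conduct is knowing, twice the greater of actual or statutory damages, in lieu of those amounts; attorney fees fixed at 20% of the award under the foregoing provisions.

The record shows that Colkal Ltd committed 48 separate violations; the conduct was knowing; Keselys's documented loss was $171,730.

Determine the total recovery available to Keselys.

Total recovery: $412,152

First 15 violations: 15 × $470 = $7,050
Remaining violations: (48 − 15) × $1,780 = $58,740
Statutory damages: $7,050 + $58,740 = $65,790
Greater of actual damages ($171,730) or statutory damages ($65,790): $171,730
Doubled: 2 × $171,730 = $343,460
Attorney fees: 20% of $343,460 = $68,692
Total recovery: $343,460 + $68,692 = $412,152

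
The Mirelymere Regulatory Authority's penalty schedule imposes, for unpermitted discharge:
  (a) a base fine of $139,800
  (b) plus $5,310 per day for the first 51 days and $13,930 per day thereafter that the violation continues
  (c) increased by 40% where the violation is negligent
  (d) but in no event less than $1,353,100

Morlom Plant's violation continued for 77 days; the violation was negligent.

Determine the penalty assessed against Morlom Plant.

First 51 days: 51 × $5,310 = $270,810
Remaining days: (77 − 51) × $13,930 = $362,180
Per-day component: $270,810 + $362,180 = $632,990
Base plus per-day: $139,800 + $632,990 = $772,790
Enhancement: 40% of $772,790 = $309,116
Enhanced fine: $772,790 + $309,116 = $1,081,906
Minimum $1,353,100: $1,081,906 is below the minimum → $1,353,100

$1,353,100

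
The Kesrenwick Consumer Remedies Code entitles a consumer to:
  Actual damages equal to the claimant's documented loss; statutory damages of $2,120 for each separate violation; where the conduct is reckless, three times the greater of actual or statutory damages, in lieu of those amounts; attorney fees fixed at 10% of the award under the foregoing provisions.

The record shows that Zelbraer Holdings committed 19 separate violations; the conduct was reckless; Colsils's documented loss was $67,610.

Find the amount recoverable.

$223,113

Statutory damages: 19 × $2,120 = $40,280
Greater of actual damages ($67,610) or statutory damages ($40,280): $67,610
Trebled: 3 × $67,610 = $202,830
Attorney fees: 10% of $202,830 = $20,283
Total recovery: $202,830 + $20,283 = $223,113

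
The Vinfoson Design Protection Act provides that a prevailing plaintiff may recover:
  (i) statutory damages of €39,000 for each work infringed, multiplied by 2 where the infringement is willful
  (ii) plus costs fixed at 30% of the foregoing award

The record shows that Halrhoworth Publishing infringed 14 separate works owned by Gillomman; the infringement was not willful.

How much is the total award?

Statutory damages: 14 × €39,000 = €546,000
Infringement not willful: no ×2 enhancement.
Costs: 30% of €546,000 = €163,800
Award plus costs: €546,000 + €163,800 = €709,800

€709,800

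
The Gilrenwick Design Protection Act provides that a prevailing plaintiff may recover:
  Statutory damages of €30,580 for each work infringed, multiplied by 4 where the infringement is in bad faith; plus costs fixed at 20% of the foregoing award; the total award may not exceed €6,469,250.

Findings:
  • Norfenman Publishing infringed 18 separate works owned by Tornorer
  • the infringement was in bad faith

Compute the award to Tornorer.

Statutory damages: 18 × €30,580 = €550,440
Multiplied by 4: 4 × €550,440 = €2,201,760
Costs: 20% of €2,201,760 = €440,352
Award plus costs: €2,201,760 + €440,352 = €2,642,112
Cap at €6,469,250: €2,642,112 is within the cap, no reduction.

€2,642,112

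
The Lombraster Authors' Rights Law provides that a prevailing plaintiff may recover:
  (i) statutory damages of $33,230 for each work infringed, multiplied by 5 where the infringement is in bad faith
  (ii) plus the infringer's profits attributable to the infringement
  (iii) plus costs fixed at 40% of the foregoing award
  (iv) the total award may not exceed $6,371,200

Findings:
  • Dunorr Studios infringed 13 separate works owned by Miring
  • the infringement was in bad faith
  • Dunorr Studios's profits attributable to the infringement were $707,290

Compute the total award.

Award: $4,014,136

Statutory damages: 13 × $33,230 = $431,990
Multiplied by 5: 5 × $431,990 = $2,159,950
Combined award: $2,159,950 + $707,290 = $2,867,240
Costs: 40% of $2,867,240 = $1,146,896
Award plus costs: $2,867,240 + $1,146,896 = $4,014,136
Cap at $6,371,200: $4,014,136 is within the cap, no reduction.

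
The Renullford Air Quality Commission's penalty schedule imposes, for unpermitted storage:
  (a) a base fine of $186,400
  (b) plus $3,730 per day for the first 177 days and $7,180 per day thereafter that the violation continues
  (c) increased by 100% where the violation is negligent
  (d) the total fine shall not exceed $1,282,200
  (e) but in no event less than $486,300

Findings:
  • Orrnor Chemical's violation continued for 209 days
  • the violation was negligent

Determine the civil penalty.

First 177 days: 177 × $3,730 = $660,210
Remaining days: (209 − 177) × $7,180 = $229,760
Per-day component: $660,210 + $229,760 = $889,970
Base plus per-day: $186,400 + $889,970 = $1,076,370
Enhancement: 100% of $1,076,370 = $1,076,370
Enhanced fine: $1,076,370 + $1,076,370 = $2,152,740
Cap at $1,282,200: $2,152,740 exceeds the cap → $1,282,200
Minimum $486,300: $1,282,200 meets the minimum, no increase.

$1,282,200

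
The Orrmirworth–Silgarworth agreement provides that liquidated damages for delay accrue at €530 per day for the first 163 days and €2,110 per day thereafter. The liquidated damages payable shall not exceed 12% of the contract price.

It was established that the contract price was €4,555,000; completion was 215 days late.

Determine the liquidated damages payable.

First 163 days: 163 × €530 = €86,390
Remaining days: (215 − 163) × €2,110 = €109,720
Accrued per-day damages: €86,390 + €109,720 = €196,110
Cap: 12% of €4,555,000 = €546,600
Cap at €546,600: €196,110 is within the cap, no reduction.

€196,110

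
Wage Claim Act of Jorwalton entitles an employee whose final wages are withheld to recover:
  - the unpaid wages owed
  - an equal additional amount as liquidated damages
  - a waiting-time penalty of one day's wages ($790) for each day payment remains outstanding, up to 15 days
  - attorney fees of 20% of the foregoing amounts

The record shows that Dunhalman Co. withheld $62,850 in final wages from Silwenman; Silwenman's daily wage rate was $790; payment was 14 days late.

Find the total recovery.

Total award: $164,112

Liquidated damages (equal amount): $62,850
Penalty days: min(14, 15) = 14
Waiting-time penalty: 14 × $790 = $11,060
Subtotal: $62,850 + $62,850 + $11,060 = $136,760
Attorney fees: 20% of $136,760 = $27,352
Total award: $136,760 + $27,352 = $164,112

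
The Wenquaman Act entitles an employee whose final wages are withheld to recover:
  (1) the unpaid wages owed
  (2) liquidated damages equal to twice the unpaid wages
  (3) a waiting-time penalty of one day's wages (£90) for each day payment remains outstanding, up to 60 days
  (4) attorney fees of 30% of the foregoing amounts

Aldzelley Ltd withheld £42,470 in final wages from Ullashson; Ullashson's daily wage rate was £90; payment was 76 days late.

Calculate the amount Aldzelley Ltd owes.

Doubled: 2 × £42,470 = £84,940
Penalty days: min(76, 60) = 60
Waiting-time penalty: 60 × £90 = £5,400
Subtotal: £42,470 + £84,940 + £5,400 = £132,810
Attorney fees: 30% of £132,810 = £39,843
Total award: £132,810 + £39,843 = £172,653

£172,653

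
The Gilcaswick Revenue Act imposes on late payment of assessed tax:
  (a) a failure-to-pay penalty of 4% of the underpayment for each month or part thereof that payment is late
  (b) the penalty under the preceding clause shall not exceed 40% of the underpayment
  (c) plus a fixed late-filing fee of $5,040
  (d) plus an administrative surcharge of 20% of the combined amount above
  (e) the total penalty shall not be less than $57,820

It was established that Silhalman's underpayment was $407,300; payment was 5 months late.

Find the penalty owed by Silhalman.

$103,800

Accrued rate: 4% × 5 = 20%, capped at 40% → 20%
Failure-to-pay penalty: 20% of $407,300 = $81,460
Penalty before surcharge: $81,460 + $5,040 = $86,500
Administrative surcharge: 20% of $86,500 = $17,300
Total penalty: $86,500 + $17,300 = $103,800
Minimum $57,820: $103,800 meets the minimum, no increase.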